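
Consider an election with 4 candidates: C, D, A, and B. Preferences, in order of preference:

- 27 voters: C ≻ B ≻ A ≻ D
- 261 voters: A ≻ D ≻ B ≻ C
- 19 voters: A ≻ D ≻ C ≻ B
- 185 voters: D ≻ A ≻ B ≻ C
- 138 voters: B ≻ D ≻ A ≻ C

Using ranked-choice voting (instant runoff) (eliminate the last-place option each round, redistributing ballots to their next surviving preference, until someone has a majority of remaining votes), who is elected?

Round 1: C 27, D 185, A 280, B 138. Eliminate C.
Round 2: D 185, A 280, B 165. Eliminate B.
Round 3: D 323, A 307. D has a majority.

D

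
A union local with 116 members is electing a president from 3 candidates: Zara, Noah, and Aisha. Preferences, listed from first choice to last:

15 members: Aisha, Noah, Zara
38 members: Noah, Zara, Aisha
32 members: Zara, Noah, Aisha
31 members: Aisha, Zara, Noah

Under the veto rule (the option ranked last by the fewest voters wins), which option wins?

Zara

Last-place votes: Zara 15, Noah 31, Aisha 70.
Zara is ranked last by the fewest voters, so Zara wins.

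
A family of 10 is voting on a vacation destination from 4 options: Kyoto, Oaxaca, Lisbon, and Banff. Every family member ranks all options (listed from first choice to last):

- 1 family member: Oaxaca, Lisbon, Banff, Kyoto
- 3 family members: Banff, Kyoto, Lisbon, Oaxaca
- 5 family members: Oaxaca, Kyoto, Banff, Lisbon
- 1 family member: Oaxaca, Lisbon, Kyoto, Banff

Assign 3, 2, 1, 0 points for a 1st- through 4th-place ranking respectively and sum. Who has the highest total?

Kyoto: 1·0 + 3·2 + 5·2 + 1·1 = 17
Oaxaca: 1·3 + 3·0 + 5·3 + 1·3 = 21
Lisbon: 1·2 + 3·1 + 5·0 + 1·2 = 7
Banff: 1·1 + 3·3 + 5·1 + 1·0 = 15
Oaxaca has the highest Borda score (21).

Oaxaca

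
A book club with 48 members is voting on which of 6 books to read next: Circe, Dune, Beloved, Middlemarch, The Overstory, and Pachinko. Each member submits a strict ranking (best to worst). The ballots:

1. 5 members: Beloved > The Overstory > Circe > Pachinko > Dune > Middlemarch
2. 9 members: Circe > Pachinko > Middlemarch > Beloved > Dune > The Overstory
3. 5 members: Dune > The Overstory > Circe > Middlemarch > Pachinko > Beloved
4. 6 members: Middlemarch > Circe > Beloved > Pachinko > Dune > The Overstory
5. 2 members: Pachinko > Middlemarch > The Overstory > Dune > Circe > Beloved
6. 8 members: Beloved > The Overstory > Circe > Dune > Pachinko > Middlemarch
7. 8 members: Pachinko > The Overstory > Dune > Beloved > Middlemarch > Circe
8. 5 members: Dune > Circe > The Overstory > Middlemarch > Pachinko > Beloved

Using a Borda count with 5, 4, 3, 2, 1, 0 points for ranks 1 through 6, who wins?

Circe: 5·3 + 9·5 + 5·3 + 6·4 + 2·1 + 8·3 + 8·0 + 5·4 = 145
Dune: 5·1 + 9·1 + 5·5 + 6·1 + 2·2 + 8·2 + 8·3 + 5·5 = 114
Beloved: 5·5 + 9·2 + 5·0 + 6·3 + 2·0 + 8·5 + 8·2 + 5·0 = 117
Middlemarch: 5·0 + 9·3 + 5·2 + 6·5 + 2·4 + 8·0 + 8·1 + 5·2 = 93
The Overstory: 5·4 + 9·0 + 5·4 + 6·0 + 2·3 + 8·4 + 8·4 + 5·3 = 125
Pachinko: 5·2 + 9·4 + 5·1 + 6·2 + 2·5 + 8·1 + 8·5 + 5·1 = 126
Circe has the highest Borda score (145).

Circe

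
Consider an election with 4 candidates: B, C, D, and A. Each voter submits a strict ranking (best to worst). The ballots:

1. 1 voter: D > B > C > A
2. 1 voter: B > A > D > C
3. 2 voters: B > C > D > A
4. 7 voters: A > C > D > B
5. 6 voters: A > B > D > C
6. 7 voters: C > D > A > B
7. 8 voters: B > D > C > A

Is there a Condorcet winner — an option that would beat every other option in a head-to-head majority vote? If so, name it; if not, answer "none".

none

Checking pairwise contests:
A beats B 20–12.
B beats C 18–14.
B beats D 17–15.
C beats A 18–14.
Every option loses at least one head-to-head, so there is no Condorcet winner.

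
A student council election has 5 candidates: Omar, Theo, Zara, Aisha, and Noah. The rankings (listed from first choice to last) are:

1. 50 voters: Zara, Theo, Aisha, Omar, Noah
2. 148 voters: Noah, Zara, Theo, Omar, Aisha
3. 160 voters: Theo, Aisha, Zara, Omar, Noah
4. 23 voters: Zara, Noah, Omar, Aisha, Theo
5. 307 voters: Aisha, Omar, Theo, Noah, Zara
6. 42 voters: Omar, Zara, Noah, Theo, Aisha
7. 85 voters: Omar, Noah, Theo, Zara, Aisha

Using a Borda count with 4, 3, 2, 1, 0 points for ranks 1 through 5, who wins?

Theo

Omar: 50·1 + 148·1 + 160·1 + 23·2 + 307·3 + 42·4 + 85·4 = 1833
Theo: 50·3 + 148·2 + 160·4 + 23·0 + 307·2 + 42·1 + 85·2 = 1912
Zara: 50·4 + 148·3 + 160·2 + 23·4 + 307·0 + 42·3 + 85·1 = 1267
Aisha: 50·2 + 148·0 + 160·3 + 23·1 + 307·4 + 42·0 + 85·0 = 1831
Noah: 50·0 + 148·4 + 160·0 + 23·3 + 307·1 + 42·2 + 85·3 = 1307
Theo has the highest Borda score (1912).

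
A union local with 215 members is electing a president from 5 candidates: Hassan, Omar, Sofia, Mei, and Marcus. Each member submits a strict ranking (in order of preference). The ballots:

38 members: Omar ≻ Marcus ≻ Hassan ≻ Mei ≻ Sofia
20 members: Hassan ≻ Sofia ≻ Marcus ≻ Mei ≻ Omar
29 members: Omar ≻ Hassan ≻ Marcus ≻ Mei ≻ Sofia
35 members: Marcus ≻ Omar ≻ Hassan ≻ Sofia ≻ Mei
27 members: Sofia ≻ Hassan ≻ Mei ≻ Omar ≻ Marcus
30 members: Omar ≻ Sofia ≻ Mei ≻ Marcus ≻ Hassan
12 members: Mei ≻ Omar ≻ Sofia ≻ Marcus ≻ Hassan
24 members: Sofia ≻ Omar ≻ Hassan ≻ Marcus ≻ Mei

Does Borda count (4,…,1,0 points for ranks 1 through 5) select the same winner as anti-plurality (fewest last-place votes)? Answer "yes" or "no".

Borda — scores: Hassan 442, Omar 628, Sofia 413, Mei 249, Marcus 418. Winner: Omar.
Anti-plurality — last-place votes: Hassan 42, Omar 20, Sofia 67, Mei 59, Marcus 27. Winner: Omar.
The two methods agree.

yes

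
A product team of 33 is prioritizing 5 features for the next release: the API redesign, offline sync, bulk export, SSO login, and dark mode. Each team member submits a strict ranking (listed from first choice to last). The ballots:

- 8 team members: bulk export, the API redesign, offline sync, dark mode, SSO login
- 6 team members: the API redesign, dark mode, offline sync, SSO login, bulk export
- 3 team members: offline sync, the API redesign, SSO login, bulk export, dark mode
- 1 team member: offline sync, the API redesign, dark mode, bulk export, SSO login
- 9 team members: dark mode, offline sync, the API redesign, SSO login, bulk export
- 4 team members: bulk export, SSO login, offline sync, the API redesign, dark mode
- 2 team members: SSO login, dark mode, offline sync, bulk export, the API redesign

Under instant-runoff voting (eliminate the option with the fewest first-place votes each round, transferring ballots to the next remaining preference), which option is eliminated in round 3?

Round 1: the API redesign 6, offline sync 4, bulk export 12, SSO login 2, dark mode 9. Eliminate SSO login.
Round 2: the API redesign 6, offline sync 4, bulk export 12, dark mode 11. Eliminate offline sync.
Round 3: the API redesign 10, bulk export 12, dark mode 11. Eliminate the API redesign.

the API redesign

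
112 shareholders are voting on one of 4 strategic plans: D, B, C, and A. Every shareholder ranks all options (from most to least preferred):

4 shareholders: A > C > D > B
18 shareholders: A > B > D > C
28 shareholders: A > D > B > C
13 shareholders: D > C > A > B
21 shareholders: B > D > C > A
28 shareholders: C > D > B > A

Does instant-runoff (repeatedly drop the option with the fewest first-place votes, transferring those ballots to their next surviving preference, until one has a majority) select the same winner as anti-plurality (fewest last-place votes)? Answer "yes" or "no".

Instant-runoff — R1 D 13, B 21, C 28, A 50 (D out); R2 B 21, C 41, A 50 (B out); R3 C 62, A 50 (C winner). Winner: C.
Anti-plurality — last-place votes: D 0, B 17, C 46, A 49. Winner: D.
The two methods disagree.

no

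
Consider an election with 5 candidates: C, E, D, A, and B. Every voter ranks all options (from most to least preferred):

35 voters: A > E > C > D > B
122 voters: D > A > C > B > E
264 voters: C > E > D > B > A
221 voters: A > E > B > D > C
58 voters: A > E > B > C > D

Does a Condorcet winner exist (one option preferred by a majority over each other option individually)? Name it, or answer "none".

Checking pairwise contests:
A beats C 436–264.
C beats E 386–314.
C beats D 357–343.
D beats A 386–314.
C beats B 421–279.
Every option loses at least one head-to-head, so there is no Condorcet winner.

none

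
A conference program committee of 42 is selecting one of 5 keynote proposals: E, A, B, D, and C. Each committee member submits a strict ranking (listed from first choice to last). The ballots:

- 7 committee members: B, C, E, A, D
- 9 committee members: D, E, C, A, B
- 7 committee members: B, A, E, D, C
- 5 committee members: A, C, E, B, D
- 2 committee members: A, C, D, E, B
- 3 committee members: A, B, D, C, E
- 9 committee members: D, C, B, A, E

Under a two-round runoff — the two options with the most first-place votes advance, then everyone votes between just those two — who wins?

Round 1 first-place votes: E 0, A 10, B 14, D 18, C 0.
D and B advance.
Runoff: D is preferred to B by 20 voters; B by 22.
B wins the runoff.

B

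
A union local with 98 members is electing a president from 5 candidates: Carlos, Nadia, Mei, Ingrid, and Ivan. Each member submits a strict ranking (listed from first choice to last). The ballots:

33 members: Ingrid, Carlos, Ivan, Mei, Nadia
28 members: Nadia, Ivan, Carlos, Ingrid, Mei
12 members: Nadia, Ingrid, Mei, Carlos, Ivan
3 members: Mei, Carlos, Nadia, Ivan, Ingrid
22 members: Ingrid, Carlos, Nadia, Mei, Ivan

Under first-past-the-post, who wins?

Ingrid

First-place votes: Carlos 0, Nadia 40, Mei 3, Ingrid 55, Ivan 0.
Ingrid has the most first-place votes.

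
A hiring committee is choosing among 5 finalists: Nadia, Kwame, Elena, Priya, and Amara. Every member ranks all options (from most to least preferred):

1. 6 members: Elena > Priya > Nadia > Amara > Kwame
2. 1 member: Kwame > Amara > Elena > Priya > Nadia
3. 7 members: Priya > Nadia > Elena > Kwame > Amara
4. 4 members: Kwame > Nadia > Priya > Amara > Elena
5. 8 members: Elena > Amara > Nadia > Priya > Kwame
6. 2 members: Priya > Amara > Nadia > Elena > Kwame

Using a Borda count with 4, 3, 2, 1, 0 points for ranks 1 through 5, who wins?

Nadia: 6·2 + 1·0 + 7·3 + 4·3 + 8·2 + 2·2 = 65
Kwame: 6·0 + 1·4 + 7·1 + 4·4 + 8·0 + 2·0 = 27
Elena: 6·4 + 1·2 + 7·2 + 4·0 + 8·4 + 2·1 = 74
Priya: 6·3 + 1·1 + 7·4 + 4·2 + 8·1 + 2·4 = 71
Amara: 6·1 + 1·3 + 7·0 + 4·1 + 8·3 + 2·3 = 43
Elena has the highest Borda score (74).

Elena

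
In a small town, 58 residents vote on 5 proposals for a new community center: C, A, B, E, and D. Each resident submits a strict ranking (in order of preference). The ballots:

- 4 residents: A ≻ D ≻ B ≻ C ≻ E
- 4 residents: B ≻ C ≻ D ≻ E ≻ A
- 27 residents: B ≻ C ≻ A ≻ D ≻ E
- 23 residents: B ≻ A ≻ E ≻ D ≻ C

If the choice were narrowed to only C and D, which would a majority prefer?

Voters preferring C to D: 31; preferring D to C: 27.
C wins the head-to-head.

C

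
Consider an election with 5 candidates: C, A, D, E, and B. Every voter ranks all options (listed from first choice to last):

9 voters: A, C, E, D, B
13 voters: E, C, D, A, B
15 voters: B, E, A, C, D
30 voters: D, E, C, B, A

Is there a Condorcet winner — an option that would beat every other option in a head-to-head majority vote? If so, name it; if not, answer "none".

E vs C: 58–9 for E.
E vs A: 58–9 for E.
E vs D: 37–30 for E.
E vs B: 52–15 for E.
E beats every other option head-to-head.

E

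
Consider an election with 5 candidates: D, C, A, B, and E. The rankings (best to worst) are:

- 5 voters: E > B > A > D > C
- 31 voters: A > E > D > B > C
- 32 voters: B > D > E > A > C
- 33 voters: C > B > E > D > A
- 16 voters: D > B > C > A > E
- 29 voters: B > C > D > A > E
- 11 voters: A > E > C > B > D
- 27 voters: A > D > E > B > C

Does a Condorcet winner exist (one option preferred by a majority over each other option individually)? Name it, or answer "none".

B vs D: 110–74 for B.
B vs C: 140–44 for B.
B vs A: 115–69 for B.
B vs E: 110–74 for B.
B beats every other option head-to-head.

B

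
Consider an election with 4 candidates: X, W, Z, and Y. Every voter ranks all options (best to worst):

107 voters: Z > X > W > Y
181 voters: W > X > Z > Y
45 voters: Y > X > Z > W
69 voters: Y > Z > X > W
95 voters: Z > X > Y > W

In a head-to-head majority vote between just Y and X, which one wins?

X

Voters preferring Y to X: 114; preferring X to Y: 383.
X wins the head-to-head.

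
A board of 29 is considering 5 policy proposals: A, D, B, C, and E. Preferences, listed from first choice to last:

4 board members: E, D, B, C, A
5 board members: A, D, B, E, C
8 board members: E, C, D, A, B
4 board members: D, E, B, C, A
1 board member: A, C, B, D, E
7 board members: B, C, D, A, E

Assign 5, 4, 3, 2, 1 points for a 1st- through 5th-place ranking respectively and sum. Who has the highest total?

A: 4·1 + 5·5 + 8·2 + 4·1 + 1·5 + 7·2 = 68
D: 4·4 + 5·4 + 8·3 + 4·5 + 1·2 + 7·3 = 103
B: 4·3 + 5·3 + 8·1 + 4·3 + 1·3 + 7·5 = 85
C: 4·2 + 5·1 + 8·4 + 4·2 + 1·4 + 7·4 = 85
E: 4·5 + 5·2 + 8·5 + 4·4 + 1·1 + 7·1 = 94
D has the highest Borda score (103).

D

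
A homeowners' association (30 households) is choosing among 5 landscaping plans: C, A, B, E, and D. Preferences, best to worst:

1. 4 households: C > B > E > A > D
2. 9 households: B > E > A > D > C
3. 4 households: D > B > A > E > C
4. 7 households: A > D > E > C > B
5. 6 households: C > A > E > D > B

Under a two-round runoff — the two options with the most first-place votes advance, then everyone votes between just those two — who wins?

Round 1 first-place votes: C 10, A 7, B 9, E 0, D 4.
C and B advance.
Runoff: C is preferred to B by 17 voters; B by 13.
C wins the runoff.

C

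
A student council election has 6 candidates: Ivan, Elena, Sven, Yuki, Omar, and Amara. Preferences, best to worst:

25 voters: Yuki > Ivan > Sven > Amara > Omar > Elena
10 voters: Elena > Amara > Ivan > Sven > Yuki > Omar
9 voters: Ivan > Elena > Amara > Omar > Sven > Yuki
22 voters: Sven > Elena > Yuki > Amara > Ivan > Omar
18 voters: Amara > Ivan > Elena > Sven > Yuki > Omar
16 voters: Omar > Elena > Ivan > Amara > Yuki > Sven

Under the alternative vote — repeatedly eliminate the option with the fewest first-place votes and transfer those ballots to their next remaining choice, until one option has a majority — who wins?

Elena

Round 1: Ivan 9, Elena 10, Sven 22, Yuki 25, Omar 16, Amara 18. Eliminate Ivan.
Round 2: Elena 19, Sven 22, Yuki 25, Omar 16, Amara 18. Eliminate Omar.
Round 3: Elena 35, Sven 22, Yuki 25, Amara 18. Eliminate Amara.
Round 4: Elena 53, Sven 22, Yuki 25. Elena has a majority.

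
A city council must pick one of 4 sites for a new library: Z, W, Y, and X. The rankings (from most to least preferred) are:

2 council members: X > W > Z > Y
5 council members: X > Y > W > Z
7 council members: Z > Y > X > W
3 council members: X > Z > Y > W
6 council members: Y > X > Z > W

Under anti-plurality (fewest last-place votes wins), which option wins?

Last-place votes: Z 5, W 16, Y 2, X 0.
X is ranked last by the fewest voters, so X wins.

X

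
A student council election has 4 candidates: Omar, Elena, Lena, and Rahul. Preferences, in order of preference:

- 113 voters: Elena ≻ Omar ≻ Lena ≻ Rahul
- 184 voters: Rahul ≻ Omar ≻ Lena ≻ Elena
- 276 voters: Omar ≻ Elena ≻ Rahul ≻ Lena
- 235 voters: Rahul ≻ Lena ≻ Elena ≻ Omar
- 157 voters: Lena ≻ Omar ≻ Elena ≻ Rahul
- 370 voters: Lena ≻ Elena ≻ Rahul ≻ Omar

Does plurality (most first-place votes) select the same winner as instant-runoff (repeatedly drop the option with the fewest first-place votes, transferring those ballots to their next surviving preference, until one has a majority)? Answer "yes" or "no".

Plurality — first-place votes: Omar 276, Elena 113, Lena 527, Rahul 419. Winner: Lena.
Instant-runoff — R1 Omar 276, Elena 113, Lena 527, Rahul 419 (Elena out); R2 Omar 389, Lena 527, Rahul 419 (Omar out); R3 Lena 640, Rahul 695 (Rahul winner). Winner: Rahul.
The two methods disagree.

no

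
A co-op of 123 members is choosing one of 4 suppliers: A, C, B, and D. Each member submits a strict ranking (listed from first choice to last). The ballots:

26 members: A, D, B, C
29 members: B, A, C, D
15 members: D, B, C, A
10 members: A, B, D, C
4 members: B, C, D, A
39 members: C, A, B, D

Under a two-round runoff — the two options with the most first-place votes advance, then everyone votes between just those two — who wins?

A

Round 1 first-place votes: A 36, C 39, B 33, D 15.
C and A advance.
Runoff: C is preferred to A by 58 voters; A by 65.
A wins the runoff.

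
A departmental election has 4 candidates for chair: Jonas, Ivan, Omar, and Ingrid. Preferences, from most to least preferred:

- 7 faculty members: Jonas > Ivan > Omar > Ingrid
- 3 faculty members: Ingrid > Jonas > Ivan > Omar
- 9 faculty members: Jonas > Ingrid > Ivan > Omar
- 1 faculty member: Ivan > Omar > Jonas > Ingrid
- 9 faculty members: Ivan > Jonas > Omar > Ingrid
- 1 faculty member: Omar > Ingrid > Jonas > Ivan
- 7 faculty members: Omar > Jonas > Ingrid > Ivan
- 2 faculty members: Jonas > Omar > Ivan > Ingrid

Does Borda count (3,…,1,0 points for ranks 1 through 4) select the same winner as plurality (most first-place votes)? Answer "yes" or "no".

Borda — scores: Jonas 94, Ivan 58, Omar 46, Ingrid 36. Winner: Jonas.
Plurality — first-place votes: Jonas 18, Ivan 10, Omar 8, Ingrid 3. Winner: Jonas.
The two methods agree.

yes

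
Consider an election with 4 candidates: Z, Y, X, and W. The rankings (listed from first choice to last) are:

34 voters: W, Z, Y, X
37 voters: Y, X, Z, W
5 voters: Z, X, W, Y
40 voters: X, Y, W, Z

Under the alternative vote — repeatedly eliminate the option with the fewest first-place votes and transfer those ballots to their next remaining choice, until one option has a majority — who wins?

Y

Round 1: Z 5, Y 37, X 40, W 34. Eliminate Z.
Round 2: Y 37, X 45, W 34. Eliminate W.
Round 3: Y 71, X 45. Y has a majority.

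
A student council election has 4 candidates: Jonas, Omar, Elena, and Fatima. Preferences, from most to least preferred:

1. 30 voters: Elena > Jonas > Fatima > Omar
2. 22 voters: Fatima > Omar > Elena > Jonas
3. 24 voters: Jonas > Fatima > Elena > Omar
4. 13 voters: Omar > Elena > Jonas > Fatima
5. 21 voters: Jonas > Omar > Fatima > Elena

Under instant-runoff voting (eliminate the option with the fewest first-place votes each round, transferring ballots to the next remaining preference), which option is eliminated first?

Round 1: Jonas 45, Omar 13, Elena 30, Fatima 22. Eliminate Omar.

Omar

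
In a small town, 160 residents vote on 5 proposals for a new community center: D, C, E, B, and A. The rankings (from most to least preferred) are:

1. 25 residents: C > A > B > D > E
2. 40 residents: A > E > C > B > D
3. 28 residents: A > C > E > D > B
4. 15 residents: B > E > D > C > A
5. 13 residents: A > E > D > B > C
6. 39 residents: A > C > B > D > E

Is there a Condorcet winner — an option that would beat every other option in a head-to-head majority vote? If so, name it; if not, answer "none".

A

A vs D: 145–15 for A.
A vs C: 120–40 for A.
A vs E: 145–15 for A.
A vs B: 145–15 for A.
A beats every other option head-to-head.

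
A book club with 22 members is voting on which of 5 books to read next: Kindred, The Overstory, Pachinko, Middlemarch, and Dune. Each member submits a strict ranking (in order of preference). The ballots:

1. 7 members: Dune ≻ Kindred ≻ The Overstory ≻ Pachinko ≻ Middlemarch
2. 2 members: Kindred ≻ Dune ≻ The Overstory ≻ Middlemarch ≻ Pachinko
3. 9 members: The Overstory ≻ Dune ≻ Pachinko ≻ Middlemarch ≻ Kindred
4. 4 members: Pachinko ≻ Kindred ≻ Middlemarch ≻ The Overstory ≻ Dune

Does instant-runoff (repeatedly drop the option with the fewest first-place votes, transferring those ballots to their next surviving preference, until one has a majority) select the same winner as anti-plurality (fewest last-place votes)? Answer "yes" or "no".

Instant-runoff — R1 Kindred 2, The Overstory 9, Pachinko 4, Middlemarch 0, Dune 7 (Middlemarch out); R2 Kindred 2, The Overstory 9, Pachinko 4, Dune 7 (Kindred out); R3 The Overstory 9, Pachinko 4, Dune 9 (Pachinko out); R4 The Overstory 13, Dune 9 (The Overstory winner). Winner: The Overstory.
Anti-plurality — last-place votes: Kindred 9, The Overstory 0, Pachinko 2, Middlemarch 7, Dune 4. Winner: The Overstory.
The two methods agree.

yes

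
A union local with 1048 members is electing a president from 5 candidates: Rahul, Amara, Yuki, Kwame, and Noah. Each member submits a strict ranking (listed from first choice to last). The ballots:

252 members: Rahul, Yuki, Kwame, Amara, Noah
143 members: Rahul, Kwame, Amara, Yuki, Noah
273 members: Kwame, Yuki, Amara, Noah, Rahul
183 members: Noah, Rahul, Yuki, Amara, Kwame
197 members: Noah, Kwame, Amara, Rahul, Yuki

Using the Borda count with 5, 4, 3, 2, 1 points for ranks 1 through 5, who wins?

Kwame

Rahul: 252·5 + 143·5 + 273·1 + 183·4 + 197·2 = 3374
Amara: 252·2 + 143·3 + 273·3 + 183·2 + 197·3 = 2709
Yuki: 252·4 + 143·2 + 273·4 + 183·3 + 197·1 = 3132
Kwame: 252·3 + 143·4 + 273·5 + 183·1 + 197·4 = 3664
Noah: 252·1 + 143·1 + 273·2 + 183·5 + 197·5 = 2841
Kwame has the highest Borda score (3664).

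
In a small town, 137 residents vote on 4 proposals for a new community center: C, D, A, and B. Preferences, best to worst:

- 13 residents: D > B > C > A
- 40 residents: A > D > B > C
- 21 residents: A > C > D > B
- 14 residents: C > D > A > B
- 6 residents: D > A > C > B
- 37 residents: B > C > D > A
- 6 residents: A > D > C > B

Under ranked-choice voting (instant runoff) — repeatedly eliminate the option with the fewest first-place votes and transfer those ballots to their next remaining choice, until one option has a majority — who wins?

A

Round 1: C 14, D 19, A 67, B 37. Eliminate C.
Round 2: D 33, A 67, B 37. Eliminate D.
Round 3: A 87, B 50. A has a majority.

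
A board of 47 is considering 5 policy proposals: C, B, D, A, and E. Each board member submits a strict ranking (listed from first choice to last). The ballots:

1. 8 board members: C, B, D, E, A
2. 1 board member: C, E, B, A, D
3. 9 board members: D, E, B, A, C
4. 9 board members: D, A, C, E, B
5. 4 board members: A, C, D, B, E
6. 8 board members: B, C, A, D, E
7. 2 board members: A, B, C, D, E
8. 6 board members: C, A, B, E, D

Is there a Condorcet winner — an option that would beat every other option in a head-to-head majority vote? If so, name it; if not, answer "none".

none

Checking pairwise contests:
A beats C 24–23.
C beats B 28–19.
C beats D 29–18.
B beats A 26–21.
C beats E 38–9.
Every option loses at least one head-to-head, so there is no Condorcet winner.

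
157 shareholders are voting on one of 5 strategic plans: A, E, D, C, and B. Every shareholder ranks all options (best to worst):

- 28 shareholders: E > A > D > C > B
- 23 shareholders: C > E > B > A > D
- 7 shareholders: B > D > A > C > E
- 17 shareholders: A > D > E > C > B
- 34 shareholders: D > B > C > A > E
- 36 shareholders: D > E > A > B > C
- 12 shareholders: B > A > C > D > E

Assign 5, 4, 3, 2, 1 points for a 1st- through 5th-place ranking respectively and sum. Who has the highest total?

D

A: 28·4 + 23·2 + 7·3 + 17·5 + 34·2 + 36·3 + 12·4 = 488
E: 28·5 + 23·4 + 7·1 + 17·3 + 34·1 + 36·4 + 12·1 = 480
D: 28·3 + 23·1 + 7·4 + 17·4 + 34·5 + 36·5 + 12·2 = 577
C: 28·2 + 23·5 + 7·2 + 17·2 + 34·3 + 36·1 + 12·3 = 393
B: 28·1 + 23·3 + 7·5 + 17·1 + 34·4 + 36·2 + 12·5 = 417
D has the highest Borda score (577).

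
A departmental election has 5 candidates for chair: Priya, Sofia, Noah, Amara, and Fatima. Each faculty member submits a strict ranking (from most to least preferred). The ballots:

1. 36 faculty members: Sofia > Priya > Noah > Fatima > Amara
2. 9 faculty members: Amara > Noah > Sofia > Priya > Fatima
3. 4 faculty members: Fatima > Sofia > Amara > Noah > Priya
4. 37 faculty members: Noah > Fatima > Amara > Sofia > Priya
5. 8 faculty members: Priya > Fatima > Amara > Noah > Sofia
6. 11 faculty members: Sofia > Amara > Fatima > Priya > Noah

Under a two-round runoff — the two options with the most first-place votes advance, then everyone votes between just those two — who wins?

Noah

Round 1 first-place votes: Priya 8, Sofia 47, Noah 37, Amara 9, Fatima 4.
Sofia and Noah advance.
Runoff: Sofia is preferred to Noah by 51 voters; Noah by 54.
Noah wins the runoff.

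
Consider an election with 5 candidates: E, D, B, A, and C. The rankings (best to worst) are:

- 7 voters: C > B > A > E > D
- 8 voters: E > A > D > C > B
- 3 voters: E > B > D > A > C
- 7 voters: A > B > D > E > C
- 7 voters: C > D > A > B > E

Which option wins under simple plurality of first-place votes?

First-place votes: E 11, D 0, B 0, A 7, C 14.
C has the most first-place votes.

C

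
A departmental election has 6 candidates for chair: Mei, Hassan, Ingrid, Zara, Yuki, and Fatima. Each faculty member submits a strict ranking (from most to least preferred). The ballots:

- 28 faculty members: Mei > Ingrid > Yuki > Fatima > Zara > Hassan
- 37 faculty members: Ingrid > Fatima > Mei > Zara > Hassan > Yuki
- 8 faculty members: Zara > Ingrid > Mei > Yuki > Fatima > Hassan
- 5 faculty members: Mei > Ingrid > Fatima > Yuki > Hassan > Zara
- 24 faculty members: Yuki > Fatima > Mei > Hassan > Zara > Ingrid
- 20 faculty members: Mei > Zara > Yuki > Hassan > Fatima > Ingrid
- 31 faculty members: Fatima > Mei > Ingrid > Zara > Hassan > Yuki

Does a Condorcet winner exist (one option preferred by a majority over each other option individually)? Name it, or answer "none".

none

Checking pairwise contests:
Fatima beats Mei 92–61.
Mei beats Hassan 153–0.
Mei beats Ingrid 108–45.
Mei beats Zara 145–8.
Mei beats Yuki 129–24.
Ingrid beats Fatima 78–75.
Every option loses at least one head-to-head, so there is no Condorcet winner.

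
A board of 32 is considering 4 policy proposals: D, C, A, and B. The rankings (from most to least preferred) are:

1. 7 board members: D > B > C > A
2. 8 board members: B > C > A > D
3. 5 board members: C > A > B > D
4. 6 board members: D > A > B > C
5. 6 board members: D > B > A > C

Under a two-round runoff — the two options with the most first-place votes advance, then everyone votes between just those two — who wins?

Round 1 first-place votes: D 19, C 5, A 0, B 8.
D and B advance.
Runoff: D is preferred to B by 19 voters; B by 13.
D wins the runoff.

D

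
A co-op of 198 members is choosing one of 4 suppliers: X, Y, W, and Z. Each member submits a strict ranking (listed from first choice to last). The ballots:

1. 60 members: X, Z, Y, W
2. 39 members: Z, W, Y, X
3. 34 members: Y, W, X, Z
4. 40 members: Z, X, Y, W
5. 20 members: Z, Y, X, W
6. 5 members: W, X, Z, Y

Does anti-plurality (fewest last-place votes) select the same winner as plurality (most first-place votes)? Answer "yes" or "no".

no

Anti-plurality — last-place votes: X 39, Y 5, W 120, Z 34. Winner: Y.
Plurality — first-place votes: X 60, Y 34, W 5, Z 99. Winner: Z.
The two methods disagree.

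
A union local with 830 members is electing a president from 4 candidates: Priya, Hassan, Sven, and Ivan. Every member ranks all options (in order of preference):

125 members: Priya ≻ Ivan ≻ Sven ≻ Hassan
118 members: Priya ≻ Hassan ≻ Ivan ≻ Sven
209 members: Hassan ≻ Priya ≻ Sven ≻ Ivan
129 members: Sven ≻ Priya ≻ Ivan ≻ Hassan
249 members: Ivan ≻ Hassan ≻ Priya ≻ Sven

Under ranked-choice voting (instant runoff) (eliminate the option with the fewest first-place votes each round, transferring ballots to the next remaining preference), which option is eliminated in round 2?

Hassan

Round 1: Priya 243, Hassan 209, Sven 129, Ivan 249. Eliminate Sven.
Round 2: Priya 372, Hassan 209, Ivan 249. Eliminate Hassan.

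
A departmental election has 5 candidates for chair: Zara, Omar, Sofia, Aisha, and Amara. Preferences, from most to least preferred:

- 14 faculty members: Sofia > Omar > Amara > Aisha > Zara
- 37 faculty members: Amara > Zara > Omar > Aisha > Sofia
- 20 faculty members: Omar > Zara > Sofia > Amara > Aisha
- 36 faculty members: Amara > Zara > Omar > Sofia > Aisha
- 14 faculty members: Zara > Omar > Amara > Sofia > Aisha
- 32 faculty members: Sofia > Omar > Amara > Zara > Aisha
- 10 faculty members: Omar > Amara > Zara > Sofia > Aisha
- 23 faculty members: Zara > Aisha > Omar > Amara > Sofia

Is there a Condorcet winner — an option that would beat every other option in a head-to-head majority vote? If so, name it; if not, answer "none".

Checking pairwise contests:
Amara beats Zara 129–57.
Zara beats Omar 110–76.
Zara beats Sofia 140–46.
Zara beats Aisha 172–14.
Omar beats Amara 113–73.
Every option loses at least one head-to-head, so there is no Condorcet winner.

none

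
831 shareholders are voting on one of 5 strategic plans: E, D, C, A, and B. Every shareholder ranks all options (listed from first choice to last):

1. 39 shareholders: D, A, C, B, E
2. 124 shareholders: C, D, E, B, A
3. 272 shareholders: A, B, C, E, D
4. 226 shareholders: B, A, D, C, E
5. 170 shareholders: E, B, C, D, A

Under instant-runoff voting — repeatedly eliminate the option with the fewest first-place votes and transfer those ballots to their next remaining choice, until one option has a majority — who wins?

A

Round 1: E 170, D 39, C 124, A 272, B 226. Eliminate D.
Round 2: E 170, C 124, A 311, B 226. Eliminate C.
Round 3: E 294, A 311, B 226. Eliminate B.
Round 4: E 294, A 537. A has a majority.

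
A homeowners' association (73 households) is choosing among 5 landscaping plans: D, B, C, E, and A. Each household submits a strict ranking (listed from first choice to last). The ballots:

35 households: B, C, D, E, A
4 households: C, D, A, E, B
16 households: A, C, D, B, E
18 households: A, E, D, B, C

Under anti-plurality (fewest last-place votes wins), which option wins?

D

Last-place votes: D 0, B 4, C 18, E 16, A 35.
D is ranked last by the fewest voters, so D wins.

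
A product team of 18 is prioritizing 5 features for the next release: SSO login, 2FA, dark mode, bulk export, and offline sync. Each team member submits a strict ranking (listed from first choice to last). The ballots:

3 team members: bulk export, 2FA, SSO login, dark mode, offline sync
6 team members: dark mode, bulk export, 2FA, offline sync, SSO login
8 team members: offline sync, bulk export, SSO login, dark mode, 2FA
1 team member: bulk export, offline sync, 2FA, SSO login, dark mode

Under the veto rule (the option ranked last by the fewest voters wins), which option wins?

Last-place votes: SSO login 6, 2FA 8, dark mode 1, bulk export 0, offline sync 3.
bulk export is ranked last by the fewest voters, so bulk export wins.

bulk export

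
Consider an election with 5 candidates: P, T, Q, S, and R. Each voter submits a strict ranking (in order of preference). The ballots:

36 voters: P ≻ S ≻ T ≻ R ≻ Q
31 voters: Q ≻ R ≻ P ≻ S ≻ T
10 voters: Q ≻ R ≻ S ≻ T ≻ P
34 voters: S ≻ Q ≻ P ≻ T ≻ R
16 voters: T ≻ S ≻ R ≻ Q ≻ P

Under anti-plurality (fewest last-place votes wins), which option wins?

Last-place votes: P 26, T 31, Q 36, S 0, R 34.
S is ranked last by the fewest voters, so S wins.

S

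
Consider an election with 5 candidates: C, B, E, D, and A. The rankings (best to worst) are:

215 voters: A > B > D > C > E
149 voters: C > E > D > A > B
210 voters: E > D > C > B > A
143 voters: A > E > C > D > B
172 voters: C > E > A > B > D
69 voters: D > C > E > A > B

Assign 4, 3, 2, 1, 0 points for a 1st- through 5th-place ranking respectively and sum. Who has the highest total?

C

C: 215·1 + 149·4 + 210·2 + 143·2 + 172·4 + 69·3 = 2412
B: 215·3 + 149·0 + 210·1 + 143·0 + 172·1 + 69·0 = 1027
E: 215·0 + 149·3 + 210·4 + 143·3 + 172·3 + 69·2 = 2370
D: 215·2 + 149·2 + 210·3 + 143·1 + 172·0 + 69·4 = 1777
A: 215·4 + 149·1 + 210·0 + 143·4 + 172·2 + 69·1 = 1994
C has the highest Borda score (2412).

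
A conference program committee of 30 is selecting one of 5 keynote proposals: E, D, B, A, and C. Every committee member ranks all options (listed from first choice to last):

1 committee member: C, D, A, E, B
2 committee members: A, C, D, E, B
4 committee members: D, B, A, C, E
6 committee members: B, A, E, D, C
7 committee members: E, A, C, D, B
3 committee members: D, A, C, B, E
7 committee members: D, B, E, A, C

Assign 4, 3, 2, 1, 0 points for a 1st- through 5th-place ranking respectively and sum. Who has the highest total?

E: 1·1 + 2·1 + 4·0 + 6·2 + 7·4 + 3·0 + 7·2 = 57
D: 1·3 + 2·2 + 4·4 + 6·1 + 7·1 + 3·4 + 7·4 = 76
B: 1·0 + 2·0 + 4·3 + 6·4 + 7·0 + 3·1 + 7·3 = 60
A: 1·2 + 2·4 + 4·2 + 6·3 + 7·3 + 3·3 + 7·1 = 73
C: 1·4 + 2·3 + 4·1 + 6·0 + 7·2 + 3·2 + 7·0 = 34
D has the highest Borda score (76).

D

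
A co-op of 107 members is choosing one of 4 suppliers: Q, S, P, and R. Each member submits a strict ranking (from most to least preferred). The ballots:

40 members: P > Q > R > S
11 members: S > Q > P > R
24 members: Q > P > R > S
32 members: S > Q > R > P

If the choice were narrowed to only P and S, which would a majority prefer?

P

Voters preferring P to S: 64; preferring S to P: 43.
P wins the head-to-head.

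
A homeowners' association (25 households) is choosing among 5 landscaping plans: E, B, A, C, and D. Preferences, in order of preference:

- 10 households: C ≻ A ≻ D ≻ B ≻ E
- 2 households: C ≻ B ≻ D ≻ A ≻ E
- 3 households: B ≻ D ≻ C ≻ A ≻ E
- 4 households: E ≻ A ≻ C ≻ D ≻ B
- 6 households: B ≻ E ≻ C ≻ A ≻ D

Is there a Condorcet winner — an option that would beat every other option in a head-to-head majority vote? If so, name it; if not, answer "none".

C vs E: 15–10 for C.
C vs B: 16–9 for C.
C vs A: 21–4 for C.
C vs D: 22–3 for C.
C beats every other option head-to-head.

C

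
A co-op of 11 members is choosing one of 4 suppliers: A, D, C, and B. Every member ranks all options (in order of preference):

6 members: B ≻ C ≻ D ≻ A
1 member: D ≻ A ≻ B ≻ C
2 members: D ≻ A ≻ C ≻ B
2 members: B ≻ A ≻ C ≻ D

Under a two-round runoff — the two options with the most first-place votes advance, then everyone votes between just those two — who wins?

B

Round 1 first-place votes: A 0, D 3, C 0, B 8.
B and D advance.
Runoff: B is preferred to D by 8 voters; D by 3.
B wins the runoff.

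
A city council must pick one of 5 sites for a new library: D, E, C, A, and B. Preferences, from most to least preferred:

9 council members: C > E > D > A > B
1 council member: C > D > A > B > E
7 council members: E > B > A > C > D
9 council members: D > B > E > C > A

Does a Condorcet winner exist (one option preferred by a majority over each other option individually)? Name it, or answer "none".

E

E vs D: 16–10 for E.
E vs C: 16–10 for E.
E vs A: 25–1 for E.
E vs B: 16–10 for E.
E beats every other option head-to-head.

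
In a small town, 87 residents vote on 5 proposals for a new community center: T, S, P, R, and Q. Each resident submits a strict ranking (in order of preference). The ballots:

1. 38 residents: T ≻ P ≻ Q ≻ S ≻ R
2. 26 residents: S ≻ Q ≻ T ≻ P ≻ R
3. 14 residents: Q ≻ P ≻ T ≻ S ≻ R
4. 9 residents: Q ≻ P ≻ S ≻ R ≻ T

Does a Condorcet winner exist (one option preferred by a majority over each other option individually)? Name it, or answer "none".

Q vs T: 49–38 for Q.
Q vs S: 61–26 for Q.
Q vs P: 49–38 for Q.
Q vs R: 87–0 for Q.
Q beats every other option head-to-head.

Q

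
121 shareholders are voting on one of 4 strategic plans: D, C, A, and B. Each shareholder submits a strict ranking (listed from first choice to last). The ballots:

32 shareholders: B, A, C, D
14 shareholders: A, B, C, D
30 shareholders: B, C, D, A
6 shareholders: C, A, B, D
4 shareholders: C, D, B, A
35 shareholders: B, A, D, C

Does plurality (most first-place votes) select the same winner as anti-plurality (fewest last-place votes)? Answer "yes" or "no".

yes

Plurality — first-place votes: D 0, C 10, A 14, B 97. Winner: B.
Anti-plurality — last-place votes: D 52, C 35, A 34, B 0. Winner: B.
The two methods agree.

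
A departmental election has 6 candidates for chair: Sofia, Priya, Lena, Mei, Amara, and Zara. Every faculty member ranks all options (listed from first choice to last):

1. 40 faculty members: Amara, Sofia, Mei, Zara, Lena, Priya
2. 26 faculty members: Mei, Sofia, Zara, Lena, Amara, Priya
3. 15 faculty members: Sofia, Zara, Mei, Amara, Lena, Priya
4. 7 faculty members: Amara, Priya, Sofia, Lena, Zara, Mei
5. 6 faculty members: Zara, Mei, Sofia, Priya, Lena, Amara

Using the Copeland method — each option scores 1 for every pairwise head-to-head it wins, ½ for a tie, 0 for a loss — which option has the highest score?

Sofia

Sofia: beats Priya, Lena, Mei, and Zara; ties Amara → score 4.5.
Priya: loses to Sofia, Lena, Mei, Amara, and Zara → score 0.
Lena: beats Priya; loses to Sofia, Mei, Amara, and Zara → score 1.
Mei: beats Priya, Lena, and Zara; ties Amara; loses to Sofia → score 3.5.
Amara: beats Priya and Lena; ties Sofia, Mei, and Zara → score 3.5.
Zara: beats Priya and Lena; ties Amara; loses to Sofia and Mei → score 2.5.
Sofia has the best pairwise record.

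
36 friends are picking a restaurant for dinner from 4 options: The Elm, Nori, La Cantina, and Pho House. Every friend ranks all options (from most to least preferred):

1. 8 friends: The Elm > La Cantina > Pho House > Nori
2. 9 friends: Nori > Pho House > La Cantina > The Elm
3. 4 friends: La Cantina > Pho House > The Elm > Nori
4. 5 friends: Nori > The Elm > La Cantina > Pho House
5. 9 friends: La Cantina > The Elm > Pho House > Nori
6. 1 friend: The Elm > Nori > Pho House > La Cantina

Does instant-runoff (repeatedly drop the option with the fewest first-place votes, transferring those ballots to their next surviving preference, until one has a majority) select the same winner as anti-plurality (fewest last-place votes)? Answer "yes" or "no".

Instant-runoff — R1 The Elm 9, Nori 14, La Cantina 13, Pho House 0 (Pho House out); R2 The Elm 9, Nori 14, La Cantina 13 (The Elm out); R3 Nori 15, La Cantina 21 (La Cantina winner). Winner: La Cantina.
Anti-plurality — last-place votes: The Elm 9, Nori 21, La Cantina 1, Pho House 5. Winner: La Cantina.
The two methods agree.

yes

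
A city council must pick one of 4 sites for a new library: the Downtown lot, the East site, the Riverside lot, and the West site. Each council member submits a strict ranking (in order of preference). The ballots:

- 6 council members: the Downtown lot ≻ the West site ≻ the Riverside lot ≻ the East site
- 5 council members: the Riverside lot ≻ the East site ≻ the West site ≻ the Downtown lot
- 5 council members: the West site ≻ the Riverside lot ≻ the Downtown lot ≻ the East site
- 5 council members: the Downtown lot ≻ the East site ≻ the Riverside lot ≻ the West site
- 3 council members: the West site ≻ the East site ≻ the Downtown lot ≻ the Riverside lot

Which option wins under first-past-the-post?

the Downtown lot

First-place votes: the Downtown lot 11, the East site 0, the Riverside lot 5, the West site 8.
the Downtown lot has the most first-place votes.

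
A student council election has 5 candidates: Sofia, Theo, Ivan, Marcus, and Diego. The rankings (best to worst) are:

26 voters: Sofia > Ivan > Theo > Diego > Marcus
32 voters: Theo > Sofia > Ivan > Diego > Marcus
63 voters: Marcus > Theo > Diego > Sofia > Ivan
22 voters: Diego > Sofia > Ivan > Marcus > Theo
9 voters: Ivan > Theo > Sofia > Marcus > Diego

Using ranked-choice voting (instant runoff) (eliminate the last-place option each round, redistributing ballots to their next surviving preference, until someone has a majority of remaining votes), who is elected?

Sofia

Round 1: Sofia 26, Theo 32, Ivan 9, Marcus 63, Diego 22. Eliminate Ivan.
Round 2: Sofia 26, Theo 41, Marcus 63, Diego 22. Eliminate Diego.
Round 3: Sofia 48, Theo 41, Marcus 63. Eliminate Theo.
Round 4: Sofia 89, Marcus 63. Sofia has a majority.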